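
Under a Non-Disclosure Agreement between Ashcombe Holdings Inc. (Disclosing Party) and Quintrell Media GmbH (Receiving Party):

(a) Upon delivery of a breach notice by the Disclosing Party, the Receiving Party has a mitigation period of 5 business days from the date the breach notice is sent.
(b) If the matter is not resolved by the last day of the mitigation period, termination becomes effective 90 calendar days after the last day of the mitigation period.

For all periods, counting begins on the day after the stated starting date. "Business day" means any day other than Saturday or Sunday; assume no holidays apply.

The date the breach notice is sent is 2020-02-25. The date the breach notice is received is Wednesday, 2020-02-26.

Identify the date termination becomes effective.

2020-06-01

From Tuesday, 2020-02-25, 5 business days (Feb 26, Feb 27, Feb 28, Mar 2, Mar 3, skipping weekends) brings us to Tuesday, 2020-03-03, which is the last day of the mitigation period.
The date termination becomes effective: 2020-03-03 + 90 days = 2020-06-01.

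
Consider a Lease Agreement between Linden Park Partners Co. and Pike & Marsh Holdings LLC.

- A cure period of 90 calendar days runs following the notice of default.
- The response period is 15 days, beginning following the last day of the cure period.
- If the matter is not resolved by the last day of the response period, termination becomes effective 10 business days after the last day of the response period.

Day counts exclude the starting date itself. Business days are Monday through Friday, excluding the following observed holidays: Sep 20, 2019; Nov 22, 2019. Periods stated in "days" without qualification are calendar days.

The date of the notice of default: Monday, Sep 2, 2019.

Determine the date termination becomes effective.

The last day of the cure period: 90 calendar days after Sep 2, 2019 is Dec 1, 2019.
Adding 15 calendar days to Dec 1, 2019 gives Dec 16, 2019, which is the last day of the response period.
From Monday, Dec 16, 2019, 10 business days (Dec 17, Dec 18, Dec 19, Dec 20, Dec 23, Dec 24, Dec 25, Dec 26, Dec 27, Dec 30, skipping weekends) brings us to Monday, Dec 30, 2019, which is the date termination becomes effective.

Dec 30, 2019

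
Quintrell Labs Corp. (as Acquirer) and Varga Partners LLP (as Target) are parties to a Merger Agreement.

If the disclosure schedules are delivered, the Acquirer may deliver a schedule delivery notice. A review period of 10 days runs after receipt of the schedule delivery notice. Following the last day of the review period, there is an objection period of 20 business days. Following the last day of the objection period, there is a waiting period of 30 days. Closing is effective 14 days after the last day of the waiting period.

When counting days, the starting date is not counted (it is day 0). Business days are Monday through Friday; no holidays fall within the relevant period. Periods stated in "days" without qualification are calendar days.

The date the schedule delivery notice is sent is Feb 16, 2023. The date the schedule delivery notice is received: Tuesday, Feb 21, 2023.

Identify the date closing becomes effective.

May 14, 2023

The last day of the review period: Feb 21, 2023 + 10 days = Mar 3, 2023.
From Friday, Mar 3, 2023, 20 business days (Mar 6, Mar 7, Mar 8, Mar 9, …, Mar 29, Mar 30, Mar 31, skipping weekends) brings us to Friday, Mar 31, 2023, which is the last day of the objection period.
The last day of the waiting period: 30 calendar days after Mar 31, 2023 is Apr 30, 2023.
Adding 14 calendar days to Apr 30, 2023 gives May 14, 2023, which is the date closing becomes effective.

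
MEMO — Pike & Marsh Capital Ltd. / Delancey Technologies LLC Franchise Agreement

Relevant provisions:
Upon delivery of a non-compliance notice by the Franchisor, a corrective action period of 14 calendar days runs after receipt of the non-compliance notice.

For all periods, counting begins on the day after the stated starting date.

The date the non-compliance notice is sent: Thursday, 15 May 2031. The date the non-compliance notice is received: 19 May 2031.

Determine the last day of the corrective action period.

The last day of the corrective action period: 19 May 2031 + 14 days = 2 June 2031.

2 June 2031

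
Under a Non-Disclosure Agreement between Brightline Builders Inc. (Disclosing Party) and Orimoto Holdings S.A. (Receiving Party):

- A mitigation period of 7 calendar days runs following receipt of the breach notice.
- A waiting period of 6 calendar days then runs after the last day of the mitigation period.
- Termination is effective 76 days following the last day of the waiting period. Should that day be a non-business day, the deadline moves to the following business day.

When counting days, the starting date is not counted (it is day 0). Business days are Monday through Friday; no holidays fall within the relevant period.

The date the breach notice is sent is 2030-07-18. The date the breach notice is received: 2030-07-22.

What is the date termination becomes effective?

2030-10-21

The last day of the mitigation period: 2030-07-22 + 7 days = 2030-07-29.
The last day of the waiting period: 2030-07-29 + 6 days = 2030-08-04.
Adding 76 calendar days to 2030-08-04 gives 2030-10-19, which is the date termination becomes effective. That falls on a Saturday, so it rolls to the next business day, Monday, 2030-10-21.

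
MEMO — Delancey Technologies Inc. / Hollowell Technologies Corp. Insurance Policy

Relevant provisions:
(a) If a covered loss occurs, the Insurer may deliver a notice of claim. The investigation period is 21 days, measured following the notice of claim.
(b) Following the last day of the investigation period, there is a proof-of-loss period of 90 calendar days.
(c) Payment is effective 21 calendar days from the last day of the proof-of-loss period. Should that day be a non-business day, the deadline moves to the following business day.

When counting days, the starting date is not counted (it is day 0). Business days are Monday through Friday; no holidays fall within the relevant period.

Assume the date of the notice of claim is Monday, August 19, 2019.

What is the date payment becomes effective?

December 30, 2019

The last day of the investigation period: 21 calendar days after August 19, 2019 is September 9, 2019.
The last day of the proof-of-loss period: September 9, 2019 + 90 days = December 8, 2019.
The date payment becomes effective: 21 calendar days after December 8, 2019 is December 29, 2019. That falls on a Sunday, so it rolls to the next business day, Monday, December 30, 2019.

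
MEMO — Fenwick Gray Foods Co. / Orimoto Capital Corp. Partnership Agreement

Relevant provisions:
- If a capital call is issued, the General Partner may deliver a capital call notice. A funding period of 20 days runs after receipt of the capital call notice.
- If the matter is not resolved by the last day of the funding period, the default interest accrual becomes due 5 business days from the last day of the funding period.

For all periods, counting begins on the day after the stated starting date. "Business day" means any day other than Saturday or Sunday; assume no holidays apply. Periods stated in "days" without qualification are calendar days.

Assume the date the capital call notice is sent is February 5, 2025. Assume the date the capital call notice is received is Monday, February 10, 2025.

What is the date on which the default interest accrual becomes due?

March 7, 2025

Adding 20 calendar days to February 10, 2025 gives March 2, 2025, which is the last day of the funding period.
From Sunday, March 2, 2025, 5 business days (Mar 3, Mar 4, Mar 5, Mar 6, Mar 7, skipping weekends) brings us to Friday, March 7, 2025, which is the date on which the default interest accrual becomes due.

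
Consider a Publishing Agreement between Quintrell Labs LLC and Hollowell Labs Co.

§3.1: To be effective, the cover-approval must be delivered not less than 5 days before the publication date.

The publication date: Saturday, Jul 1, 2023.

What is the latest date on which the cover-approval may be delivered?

Counting back 5 calendar days from Jul 1, 2023 gives Jun 26, 2023.

Jun 26, 2023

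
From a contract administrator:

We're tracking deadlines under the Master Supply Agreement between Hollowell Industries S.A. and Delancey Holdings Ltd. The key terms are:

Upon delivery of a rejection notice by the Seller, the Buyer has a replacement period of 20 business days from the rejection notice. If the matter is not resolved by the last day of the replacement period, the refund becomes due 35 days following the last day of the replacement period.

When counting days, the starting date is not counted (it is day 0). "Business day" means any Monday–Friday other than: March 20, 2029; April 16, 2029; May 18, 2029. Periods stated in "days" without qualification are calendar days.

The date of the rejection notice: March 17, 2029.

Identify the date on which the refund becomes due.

The last day of the replacement period: counting 20 business days from Saturday, March 17, 2029 (Mar 19, Mar 21, Mar 22, Mar 23, …, Apr 12, Apr 13, Apr 17, skipping weekends and the listed holidays on Mar 20, Apr 16) reaches Tuesday, April 17, 2029.
Adding 35 calendar days to April 17, 2029 gives May 22, 2029, which is the date on which the refund becomes due.

May 22, 2029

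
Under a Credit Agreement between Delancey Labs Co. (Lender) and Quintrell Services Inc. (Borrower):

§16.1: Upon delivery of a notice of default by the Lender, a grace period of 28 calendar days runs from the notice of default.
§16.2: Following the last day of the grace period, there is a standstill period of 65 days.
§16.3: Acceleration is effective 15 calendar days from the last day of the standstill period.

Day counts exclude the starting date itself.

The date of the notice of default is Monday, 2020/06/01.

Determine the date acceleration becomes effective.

2020/09/17

The last day of the grace period: 2020/06/01 + 28 days = 2020/06/29.
The last day of the standstill period: 65 calendar days after 2020/06/29 is 2020/09/02.
Adding 15 calendar days to 2020/09/02 gives 2020/09/17, which is the date acceleration becomes effective.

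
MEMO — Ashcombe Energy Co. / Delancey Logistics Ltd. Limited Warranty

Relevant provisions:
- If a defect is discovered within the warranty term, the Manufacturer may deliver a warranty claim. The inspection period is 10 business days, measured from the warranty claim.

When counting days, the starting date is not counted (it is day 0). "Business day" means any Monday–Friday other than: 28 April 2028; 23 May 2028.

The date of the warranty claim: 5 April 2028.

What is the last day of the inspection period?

The last day of the inspection period: 10 business days after Wednesday, 5 April 2028, skipping weekends — Apr 6, Apr 7, Apr 10, Apr 11, Apr 12, Apr 13, Apr 14, Apr 17, Apr 18, Apr 19 — lands on Wednesday, 19 April 2028.

19 April 2028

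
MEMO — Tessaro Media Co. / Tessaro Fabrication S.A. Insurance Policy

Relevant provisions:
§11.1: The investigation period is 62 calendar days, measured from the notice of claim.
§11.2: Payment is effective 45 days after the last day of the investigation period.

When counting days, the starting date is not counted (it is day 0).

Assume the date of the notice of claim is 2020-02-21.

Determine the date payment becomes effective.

2020-06-07

The last day of the investigation period: 62 calendar days after 2020-02-21 is 2020-04-23.
The date payment becomes effective: 2020-04-23 + 45 days = 2020-06-07.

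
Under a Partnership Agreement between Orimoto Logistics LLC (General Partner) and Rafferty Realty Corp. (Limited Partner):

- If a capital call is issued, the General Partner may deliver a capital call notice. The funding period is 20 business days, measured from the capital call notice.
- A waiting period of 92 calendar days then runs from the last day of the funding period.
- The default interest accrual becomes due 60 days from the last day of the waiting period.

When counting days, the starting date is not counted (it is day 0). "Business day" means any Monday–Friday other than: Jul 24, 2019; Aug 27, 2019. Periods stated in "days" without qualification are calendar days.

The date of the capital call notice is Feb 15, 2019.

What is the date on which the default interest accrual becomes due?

The last day of the funding period: 20 business days after Friday, Feb 15, 2019, skipping weekends — Feb 18, Feb 19, Feb 20, Feb 21, …, Mar 13, Mar 14, Mar 15 — lands on Friday, Mar 15, 2019.
Adding 92 calendar days to Mar 15, 2019 gives Jun 15, 2019, which is the last day of the waiting period.
Adding 60 calendar days to Jun 15, 2019 gives Aug 14, 2019, which is the date on which the default interest accrual becomes due.

Aug 14, 2019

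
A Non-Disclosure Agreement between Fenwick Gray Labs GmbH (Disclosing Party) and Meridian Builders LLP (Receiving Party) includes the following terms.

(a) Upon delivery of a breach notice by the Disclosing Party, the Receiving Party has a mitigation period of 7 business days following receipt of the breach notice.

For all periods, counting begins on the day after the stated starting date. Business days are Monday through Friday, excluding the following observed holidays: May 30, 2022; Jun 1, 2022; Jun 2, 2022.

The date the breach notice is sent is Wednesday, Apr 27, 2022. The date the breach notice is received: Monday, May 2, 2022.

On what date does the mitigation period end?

From Monday, May 2, 2022, 7 business days (May 3, May 4, May 5, May 6, May 9, May 10, May 11, skipping weekends) brings us to Wednesday, May 11, 2022, which is the last day of the mitigation period.

May 11, 2022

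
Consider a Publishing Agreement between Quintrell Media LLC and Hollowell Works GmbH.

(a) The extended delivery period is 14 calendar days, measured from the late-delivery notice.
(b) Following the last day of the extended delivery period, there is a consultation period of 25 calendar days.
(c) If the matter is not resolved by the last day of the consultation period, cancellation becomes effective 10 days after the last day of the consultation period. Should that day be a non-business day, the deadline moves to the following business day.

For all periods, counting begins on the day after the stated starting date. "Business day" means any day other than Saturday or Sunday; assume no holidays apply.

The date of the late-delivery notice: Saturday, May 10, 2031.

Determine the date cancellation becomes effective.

The last day of the extended delivery period: 14 calendar days after May 10, 2031 is May 24, 2031.
Adding 25 calendar days to May 24, 2031 gives Jun 18, 2031, which is the last day of the consultation period.
The date cancellation becomes effective: Jun 18, 2031 + 10 days = Jun 28, 2031. That falls on a Saturday, so it rolls to the next business day, Monday, Jun 30, 2031.

Jun 30, 2031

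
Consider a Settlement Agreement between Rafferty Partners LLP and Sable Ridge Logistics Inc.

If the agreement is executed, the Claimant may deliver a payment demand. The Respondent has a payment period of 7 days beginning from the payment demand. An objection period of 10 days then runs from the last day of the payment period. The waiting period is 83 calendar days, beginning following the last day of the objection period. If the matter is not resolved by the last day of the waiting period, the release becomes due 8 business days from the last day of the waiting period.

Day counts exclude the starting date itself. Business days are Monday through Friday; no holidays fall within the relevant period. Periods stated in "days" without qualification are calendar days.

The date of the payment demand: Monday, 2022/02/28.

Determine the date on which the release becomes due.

Adding 7 calendar days to 2022/02/28 gives 2022/03/07, which is the last day of the payment period.
Adding 10 calendar days to 2022/03/07 gives 2022/03/17, which is the last day of the objection period.
The last day of the waiting period: 2022/03/17 + 83 days = 2022/06/08.
The date on which the release becomes due: 8 business days after Wednesday, 2022/06/08, skipping weekends — Jun 9, Jun 10, Jun 13, Jun 14, Jun 15, Jun 16, Jun 17, Jun 20 — lands on Monday, 2022/06/20.

2022/06/20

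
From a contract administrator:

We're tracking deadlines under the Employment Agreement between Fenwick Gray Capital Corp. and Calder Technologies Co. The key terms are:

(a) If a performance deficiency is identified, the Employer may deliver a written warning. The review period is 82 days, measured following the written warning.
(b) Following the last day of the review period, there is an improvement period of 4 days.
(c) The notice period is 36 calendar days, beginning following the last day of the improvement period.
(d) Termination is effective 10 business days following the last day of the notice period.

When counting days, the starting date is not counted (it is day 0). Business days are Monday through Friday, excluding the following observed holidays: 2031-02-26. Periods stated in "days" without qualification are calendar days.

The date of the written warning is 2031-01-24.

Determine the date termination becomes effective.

2031-06-09

The last day of the review period: 2031-01-24 + 82 days = 2031-04-16.
The last day of the improvement period: 4 calendar days after 2031-04-16 is 2031-04-20.
The last day of the notice period: 2031-04-20 + 36 days = 2031-05-26.
The date termination becomes effective: counting 10 business days from Monday, 2031-05-26 (May 27, May 28, May 29, May 30, Jun 2, Jun 3, Jun 4, Jun 5, Jun 6, Jun 9, skipping weekends) reaches Monday, 2031-06-09.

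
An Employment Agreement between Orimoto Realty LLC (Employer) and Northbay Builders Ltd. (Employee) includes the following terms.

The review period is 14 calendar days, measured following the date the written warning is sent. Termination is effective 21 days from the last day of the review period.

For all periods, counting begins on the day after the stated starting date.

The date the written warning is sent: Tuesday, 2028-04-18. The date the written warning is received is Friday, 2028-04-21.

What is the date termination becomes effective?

2028-05-23

The last day of the review period: 14 calendar days after 2028-04-18 is 2028-05-02.
The date termination becomes effective: 21 calendar days after 2028-05-02 is 2028-05-23.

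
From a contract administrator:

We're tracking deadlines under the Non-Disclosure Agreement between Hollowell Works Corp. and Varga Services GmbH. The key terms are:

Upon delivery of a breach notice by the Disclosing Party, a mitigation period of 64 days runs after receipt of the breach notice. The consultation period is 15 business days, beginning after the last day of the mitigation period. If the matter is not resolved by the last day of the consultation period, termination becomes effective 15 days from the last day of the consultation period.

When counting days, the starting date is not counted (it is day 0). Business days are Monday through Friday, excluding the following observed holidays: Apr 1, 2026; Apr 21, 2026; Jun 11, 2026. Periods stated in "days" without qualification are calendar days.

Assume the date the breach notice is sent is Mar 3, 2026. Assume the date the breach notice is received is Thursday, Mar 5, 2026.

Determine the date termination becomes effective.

Adding 64 calendar days to Mar 5, 2026 gives May 8, 2026, which is the last day of the mitigation period.
The last day of the consultation period: counting 15 business days from Friday, May 8, 2026 (May 11, May 12, May 13, May 14, …, May 27, May 28, May 29, skipping weekends) reaches Friday, May 29, 2026.
Adding 15 calendar days to May 29, 2026 gives Jun 13, 2026, which is the date termination becomes effective.

Jun 13, 2026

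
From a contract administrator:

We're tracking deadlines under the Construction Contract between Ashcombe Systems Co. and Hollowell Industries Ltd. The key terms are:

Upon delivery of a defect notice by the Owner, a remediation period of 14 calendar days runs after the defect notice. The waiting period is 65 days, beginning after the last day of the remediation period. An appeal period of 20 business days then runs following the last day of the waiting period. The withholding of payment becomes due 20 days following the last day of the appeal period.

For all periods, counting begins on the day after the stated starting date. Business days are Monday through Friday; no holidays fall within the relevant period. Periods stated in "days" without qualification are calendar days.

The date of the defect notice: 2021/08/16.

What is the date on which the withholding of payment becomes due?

Adding 14 calendar days to 2021/08/16 gives 2021/08/30, which is the last day of the remediation period.
Adding 65 calendar days to 2021/08/30 gives 2021/11/03, which is the last day of the waiting period.
From Wednesday, 2021/11/03, 20 business days (Nov 4, Nov 5, Nov 8, Nov 9, …, Nov 29, Nov 30, Dec 1, skipping weekends) brings us to Wednesday, 2021/12/01, which is the last day of the appeal period.
The date on which the withholding of payment becomes due: 20 calendar days after 2021/12/01 is 2021/12/21.

2021/12/21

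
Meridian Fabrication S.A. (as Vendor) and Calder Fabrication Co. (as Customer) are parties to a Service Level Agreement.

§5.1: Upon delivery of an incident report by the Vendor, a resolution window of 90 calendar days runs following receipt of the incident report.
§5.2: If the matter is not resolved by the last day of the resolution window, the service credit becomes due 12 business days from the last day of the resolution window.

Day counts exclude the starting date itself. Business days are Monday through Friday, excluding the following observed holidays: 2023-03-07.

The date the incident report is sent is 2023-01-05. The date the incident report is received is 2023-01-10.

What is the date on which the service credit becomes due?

2023-04-26

Adding 90 calendar days to 2023-01-10 gives 2023-04-10, which is the last day of the resolution window.
From Monday, 2023-04-10, 12 business days (Apr 11, Apr 12, Apr 13, Apr 14, …, Apr 24, Apr 25, Apr 26, skipping weekends) brings us to Wednesday, 2023-04-26, which is the date on which the service credit becomes due.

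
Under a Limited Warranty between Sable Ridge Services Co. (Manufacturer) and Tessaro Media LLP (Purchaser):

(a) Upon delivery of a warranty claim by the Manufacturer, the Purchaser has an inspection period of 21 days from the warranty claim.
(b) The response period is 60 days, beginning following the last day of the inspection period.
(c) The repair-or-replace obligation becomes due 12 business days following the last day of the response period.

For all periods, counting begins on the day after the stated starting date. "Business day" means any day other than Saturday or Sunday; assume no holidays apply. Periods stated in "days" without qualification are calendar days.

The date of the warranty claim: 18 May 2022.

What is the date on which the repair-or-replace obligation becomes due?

23 August 2022

Adding 21 calendar days to 18 May 2022 gives 8 June 2022, which is the last day of the inspection period.
Adding 60 calendar days to 8 June 2022 gives 7 August 2022, which is the last day of the response period.
The date on which the repair-or-replace obligation becomes due: 12 business days after Sunday, 7 August 2022, skipping weekends — Aug 8, Aug 9, Aug 10, Aug 11, …, Aug 19, Aug 22, Aug 23 — lands on Tuesday, 23 August 2022.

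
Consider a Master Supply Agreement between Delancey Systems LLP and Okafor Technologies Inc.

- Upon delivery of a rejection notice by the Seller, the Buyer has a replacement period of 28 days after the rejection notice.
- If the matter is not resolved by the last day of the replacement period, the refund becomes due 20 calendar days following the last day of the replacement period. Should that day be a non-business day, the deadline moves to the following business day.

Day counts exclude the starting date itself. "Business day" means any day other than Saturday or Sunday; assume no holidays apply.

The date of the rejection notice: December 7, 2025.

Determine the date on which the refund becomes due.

Adding 28 calendar days to December 7, 2025 gives January 4, 2026, which is the last day of the replacement period.
The date on which the refund becomes due: January 4, 2026 + 20 days = January 24, 2026. That falls on a Saturday, so it rolls to the next business day, Monday, January 26, 2026.

January 26, 2026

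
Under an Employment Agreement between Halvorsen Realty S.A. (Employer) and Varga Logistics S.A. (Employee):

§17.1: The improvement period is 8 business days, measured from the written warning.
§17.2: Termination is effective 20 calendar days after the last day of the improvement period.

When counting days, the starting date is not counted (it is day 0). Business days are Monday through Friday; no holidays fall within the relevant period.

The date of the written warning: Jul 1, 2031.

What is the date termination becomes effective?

Jul 31, 2031

From Tuesday, Jul 1, 2031, 8 business days (Jul 2, Jul 3, Jul 4, Jul 7, Jul 8, Jul 9, Jul 10, Jul 11, skipping weekends) brings us to Friday, Jul 11, 2031, which is the last day of the improvement period.
The date termination becomes effective: 20 calendar days after Jul 11, 2031 is Jul 31, 2031.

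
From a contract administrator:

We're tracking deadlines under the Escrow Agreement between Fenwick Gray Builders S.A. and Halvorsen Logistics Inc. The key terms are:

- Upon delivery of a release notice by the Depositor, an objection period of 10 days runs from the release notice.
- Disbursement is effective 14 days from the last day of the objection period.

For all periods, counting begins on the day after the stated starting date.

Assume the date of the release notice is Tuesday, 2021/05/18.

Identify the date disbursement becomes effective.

Adding 10 calendar days to 2021/05/18 gives 2021/05/28, which is the last day of the objection period.
Adding 14 calendar days to 2021/05/28 gives 2021/06/11, which is the date disbursement becomes effective.

2021/06/11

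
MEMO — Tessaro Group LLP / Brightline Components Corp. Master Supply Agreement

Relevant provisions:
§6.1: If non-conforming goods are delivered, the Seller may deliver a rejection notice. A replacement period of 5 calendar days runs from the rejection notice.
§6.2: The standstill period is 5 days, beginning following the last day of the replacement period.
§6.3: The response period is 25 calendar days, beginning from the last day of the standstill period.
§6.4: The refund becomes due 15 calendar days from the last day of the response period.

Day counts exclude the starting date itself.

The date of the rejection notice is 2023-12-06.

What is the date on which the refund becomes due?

The last day of the replacement period: 5 calendar days after 2023-12-06 is 2023-12-11.
The last day of the standstill period: 2023-12-11 + 5 days = 2023-12-16.
Adding 25 calendar days to 2023-12-16 gives 2024-01-10, which is the last day of the response period.
The date on which the refund becomes due: 2024-01-10 + 15 days = 2024-01-25.

2024-01-25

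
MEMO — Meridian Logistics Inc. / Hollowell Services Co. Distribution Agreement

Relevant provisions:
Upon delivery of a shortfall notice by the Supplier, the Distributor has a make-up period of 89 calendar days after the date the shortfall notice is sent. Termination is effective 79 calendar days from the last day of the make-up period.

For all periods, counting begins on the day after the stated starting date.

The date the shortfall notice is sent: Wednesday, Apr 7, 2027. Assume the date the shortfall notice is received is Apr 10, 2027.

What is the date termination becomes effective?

The last day of the make-up period: Apr 7, 2027 + 89 days = Jul 5, 2027.
The date termination becomes effective: 79 calendar days after Jul 5, 2027 is Sep 22, 2027.

Sep 22, 2027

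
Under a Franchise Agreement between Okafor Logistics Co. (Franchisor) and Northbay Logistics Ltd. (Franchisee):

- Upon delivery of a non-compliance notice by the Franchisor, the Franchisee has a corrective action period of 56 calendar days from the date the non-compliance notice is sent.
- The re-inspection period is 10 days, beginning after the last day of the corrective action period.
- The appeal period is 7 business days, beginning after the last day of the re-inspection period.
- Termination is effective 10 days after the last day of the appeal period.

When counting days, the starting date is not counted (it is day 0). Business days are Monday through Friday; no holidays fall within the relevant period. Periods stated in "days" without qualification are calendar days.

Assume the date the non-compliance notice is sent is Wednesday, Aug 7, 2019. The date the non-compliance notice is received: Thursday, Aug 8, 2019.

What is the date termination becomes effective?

Nov 1, 2019

The last day of the corrective action period: 56 calendar days after Aug 7, 2019 is Oct 2, 2019.
Adding 10 calendar days to Oct 2, 2019 gives Oct 12, 2019, which is the last day of the re-inspection period.
The last day of the appeal period: counting 7 business days from Saturday, Oct 12, 2019 (Oct 14, Oct 15, Oct 16, Oct 17, Oct 18, Oct 21, Oct 22, skipping weekends) reaches Tuesday, Oct 22, 2019.
Adding 10 calendar days to Oct 22, 2019 gives Nov 1, 2019, which is the date termination becomes effective.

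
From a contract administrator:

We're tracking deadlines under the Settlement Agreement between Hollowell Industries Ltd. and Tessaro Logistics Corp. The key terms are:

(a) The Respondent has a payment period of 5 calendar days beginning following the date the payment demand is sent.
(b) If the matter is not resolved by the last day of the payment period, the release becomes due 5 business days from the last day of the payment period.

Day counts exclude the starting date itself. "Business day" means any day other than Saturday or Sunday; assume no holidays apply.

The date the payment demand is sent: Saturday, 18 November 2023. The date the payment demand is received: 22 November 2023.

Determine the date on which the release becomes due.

Adding 5 calendar days to 18 November 2023 gives 23 November 2023, which is the last day of the payment period.
The date on which the release becomes due: 5 business days after Thursday, 23 November 2023, skipping weekends — Nov 24, Nov 27, Nov 28, Nov 29, Nov 30 — lands on Thursday, 30 November 2023.

30 November 2023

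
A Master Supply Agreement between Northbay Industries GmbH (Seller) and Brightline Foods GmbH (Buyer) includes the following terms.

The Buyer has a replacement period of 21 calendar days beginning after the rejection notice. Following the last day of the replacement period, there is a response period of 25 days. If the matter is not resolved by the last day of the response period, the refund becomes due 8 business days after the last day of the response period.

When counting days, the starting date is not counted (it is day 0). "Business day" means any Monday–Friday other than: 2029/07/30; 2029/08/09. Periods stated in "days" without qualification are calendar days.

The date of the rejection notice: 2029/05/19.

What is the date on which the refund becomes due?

2029/07/16

Adding 21 calendar days to 2029/05/19 gives 2029/06/09, which is the last day of the replacement period.
The last day of the response period: 25 calendar days after 2029/06/09 is 2029/07/04.
The date on which the refund becomes due: 8 business days after Wednesday, 2029/07/04, skipping weekends — Jul 5, Jul 6, Jul 9, Jul 10, Jul 11, Jul 12, Jul 13, Jul 16 — lands on Monday, 2029/07/16.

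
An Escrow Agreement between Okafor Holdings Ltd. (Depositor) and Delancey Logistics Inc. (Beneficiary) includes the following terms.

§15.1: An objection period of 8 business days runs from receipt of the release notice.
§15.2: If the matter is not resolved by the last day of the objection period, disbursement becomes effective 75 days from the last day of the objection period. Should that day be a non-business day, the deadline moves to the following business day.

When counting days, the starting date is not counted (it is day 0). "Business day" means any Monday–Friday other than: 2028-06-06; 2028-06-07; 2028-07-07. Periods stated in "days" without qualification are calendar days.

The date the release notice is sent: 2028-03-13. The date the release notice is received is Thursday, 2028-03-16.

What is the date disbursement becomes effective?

2028-06-12

The last day of the objection period: counting 8 business days from Thursday, 2028-03-16 (Mar 17, Mar 20, Mar 21, Mar 22, Mar 23, Mar 24, Mar 27, Mar 28, skipping weekends) reaches Tuesday, 2028-03-28.
The date disbursement becomes effective: 75 calendar days after 2028-03-28 is 2028-06-11. That falls on a Sunday, so it rolls to the next business day, Monday, 2028-06-12.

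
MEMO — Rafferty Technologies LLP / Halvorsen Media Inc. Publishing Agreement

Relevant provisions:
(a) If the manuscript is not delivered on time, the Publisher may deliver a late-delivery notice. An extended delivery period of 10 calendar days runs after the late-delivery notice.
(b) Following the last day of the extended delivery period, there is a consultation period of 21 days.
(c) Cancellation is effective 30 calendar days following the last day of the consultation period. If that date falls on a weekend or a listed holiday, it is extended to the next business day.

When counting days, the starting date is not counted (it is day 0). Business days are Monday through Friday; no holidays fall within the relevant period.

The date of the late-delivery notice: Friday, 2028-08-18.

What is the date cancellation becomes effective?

2028-10-18

The last day of the extended delivery period: 10 calendar days after 2028-08-18 is 2028-08-28.
Adding 21 calendar days to 2028-08-28 gives 2028-09-18, which is the last day of the consultation period.
The date cancellation becomes effective: 30 calendar days after 2028-09-18 is 2028-10-18. 2028-10-18 is a Wednesday, so no roll-forward applies.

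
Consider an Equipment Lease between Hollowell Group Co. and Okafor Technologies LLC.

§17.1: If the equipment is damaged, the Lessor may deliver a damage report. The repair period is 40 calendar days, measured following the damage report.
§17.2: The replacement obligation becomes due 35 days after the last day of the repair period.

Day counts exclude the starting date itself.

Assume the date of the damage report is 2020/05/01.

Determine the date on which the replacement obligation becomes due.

The last day of the repair period: 40 calendar days after 2020/05/01 is 2020/06/10.
Adding 35 calendar days to 2020/06/10 gives 2020/07/15, which is the date on which the replacement obligation becomes due.

2020/07/15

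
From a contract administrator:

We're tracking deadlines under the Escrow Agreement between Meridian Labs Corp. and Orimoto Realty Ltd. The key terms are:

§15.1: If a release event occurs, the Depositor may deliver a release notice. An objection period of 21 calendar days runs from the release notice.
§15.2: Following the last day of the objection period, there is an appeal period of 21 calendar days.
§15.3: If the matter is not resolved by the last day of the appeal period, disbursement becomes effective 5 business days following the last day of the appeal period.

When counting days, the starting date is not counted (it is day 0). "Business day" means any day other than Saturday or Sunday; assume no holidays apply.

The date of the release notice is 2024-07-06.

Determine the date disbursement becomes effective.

2024-08-23

The last day of the objection period: 2024-07-06 + 21 days = 2024-07-27.
The last day of the appeal period: 2024-07-27 + 21 days = 2024-08-17.
The date disbursement becomes effective: counting 5 business days from Saturday, 2024-08-17 (Aug 19, Aug 20, Aug 21, Aug 22, Aug 23, skipping weekends) reaches Friday, 2024-08-23.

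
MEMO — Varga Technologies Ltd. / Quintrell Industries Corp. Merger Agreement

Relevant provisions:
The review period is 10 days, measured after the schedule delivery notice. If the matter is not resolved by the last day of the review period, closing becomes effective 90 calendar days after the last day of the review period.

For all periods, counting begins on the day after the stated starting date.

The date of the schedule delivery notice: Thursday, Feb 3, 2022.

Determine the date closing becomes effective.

May 14, 2022

The last day of the review period: Feb 3, 2022 + 10 days = Feb 13, 2022.
Adding 90 calendar days to Feb 13, 2022 gives May 14, 2022, which is the date closing becomes effective.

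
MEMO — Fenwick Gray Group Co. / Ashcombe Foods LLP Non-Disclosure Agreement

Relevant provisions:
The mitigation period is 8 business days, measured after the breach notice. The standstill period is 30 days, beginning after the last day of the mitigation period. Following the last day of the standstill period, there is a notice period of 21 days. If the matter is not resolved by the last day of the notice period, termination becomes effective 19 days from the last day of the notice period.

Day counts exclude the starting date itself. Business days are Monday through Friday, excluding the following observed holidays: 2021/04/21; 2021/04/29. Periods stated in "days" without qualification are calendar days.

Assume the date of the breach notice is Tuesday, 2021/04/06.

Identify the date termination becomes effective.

From Tuesday, 2021/04/06, 8 business days (Apr 7, Apr 8, Apr 9, Apr 12, Apr 13, Apr 14, Apr 15, Apr 16, skipping weekends) brings us to Friday, 2021/04/16, which is the last day of the mitigation period.
The last day of the standstill period: 2021/04/16 + 30 days = 2021/05/16.
The last day of the notice period: 21 calendar days after 2021/05/16 is 2021/06/06.
Adding 19 calendar days to 2021/06/06 gives 2021/06/25, which is the date termination becomes effective.

2021/06/25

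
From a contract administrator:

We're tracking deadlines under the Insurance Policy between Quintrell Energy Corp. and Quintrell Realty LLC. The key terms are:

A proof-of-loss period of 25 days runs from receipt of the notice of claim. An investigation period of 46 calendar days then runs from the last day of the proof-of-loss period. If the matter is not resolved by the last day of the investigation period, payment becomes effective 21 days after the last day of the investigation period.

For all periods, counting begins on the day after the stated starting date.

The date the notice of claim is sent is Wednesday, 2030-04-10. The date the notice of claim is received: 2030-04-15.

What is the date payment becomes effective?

2030-07-16

The last day of the proof-of-loss period: 2030-04-15 + 25 days = 2030-05-10.
Adding 46 calendar days to 2030-05-10 gives 2030-06-25, which is the last day of the investigation period.
The date payment becomes effective: 21 calendar days after 2030-06-25 is 2030-07-16.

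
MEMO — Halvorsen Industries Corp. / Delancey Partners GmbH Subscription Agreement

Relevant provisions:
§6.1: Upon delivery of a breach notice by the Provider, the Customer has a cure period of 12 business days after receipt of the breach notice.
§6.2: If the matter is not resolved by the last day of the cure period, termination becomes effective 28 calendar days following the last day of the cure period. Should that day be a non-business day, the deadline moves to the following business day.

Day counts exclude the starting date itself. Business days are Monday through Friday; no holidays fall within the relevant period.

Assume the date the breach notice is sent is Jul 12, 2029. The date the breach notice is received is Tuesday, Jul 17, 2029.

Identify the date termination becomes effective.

The last day of the cure period: 12 business days after Tuesday, Jul 17, 2029, skipping weekends — Jul 18, Jul 19, Jul 20, Jul 23, …, Jul 31, Aug 1, Aug 2 — lands on Thursday, Aug 2, 2029.
The date termination becomes effective: 28 calendar days after Aug 2, 2029 is Aug 30, 2029. Aug 30, 2029 is a Thursday, so no roll-forward applies.

Aug 30, 2029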